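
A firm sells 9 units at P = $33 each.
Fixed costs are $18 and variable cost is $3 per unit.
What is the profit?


Total Revenue = P * Q = 33 * 9 = $297
Total Cost = FC + VC*Q = 18 + 3*9 = $45
Profit = TR - TC = 297 - 45 = $252

$252


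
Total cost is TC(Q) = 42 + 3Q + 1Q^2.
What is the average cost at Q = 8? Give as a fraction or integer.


TC(8) = 42 + 3*8 + 1*8^2
TC(8) = 42 + 24 + 64 = 130
AC = TC/Q = 130/8 = 65/4

65/4


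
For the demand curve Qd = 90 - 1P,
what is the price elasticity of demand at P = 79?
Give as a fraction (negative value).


dQ/dP = -1
At P = 79: Q = 90 - 1*79 = 11
E = (dQ/dP)(P/Q) = (-1)(79/11) = -79/11

-79/11


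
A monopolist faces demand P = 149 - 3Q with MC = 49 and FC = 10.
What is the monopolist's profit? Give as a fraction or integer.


MR = MC: 149 - 6Q = 49
Q* = 50/3
P* = 149 - 3*50/3 = 99
Profit = (P* - MC)*Q* - FC
= (99 - 49)*50/3 - 10
= 50*50/3 - 10
= 2500/3 - 10 = 2470/3

2470/3


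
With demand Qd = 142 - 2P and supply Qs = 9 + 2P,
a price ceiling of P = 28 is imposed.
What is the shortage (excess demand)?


At P = 28:
Qd = 142 - 2*28 = 86
Qs = 9 + 2*28 = 65
Shortage = Qd - Qs = 86 - 65 = 21

21


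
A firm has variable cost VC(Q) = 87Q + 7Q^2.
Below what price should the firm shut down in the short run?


AVC(Q) = VC(Q)/Q = 87 + 7Q
AVC is increasing in Q, so minimum AVC is at Q -> 0+.
Min AVC = 87
The firm should shut down if P < 87.

87


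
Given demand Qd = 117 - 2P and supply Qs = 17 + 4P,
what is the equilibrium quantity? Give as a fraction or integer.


First find equilibrium price:
117 - 2P = 17 + 4P
P* = 100/6 = 50/3
Then substitute into demand:
Q* = 117 - 2 * 50/3 = 251/3

251/3


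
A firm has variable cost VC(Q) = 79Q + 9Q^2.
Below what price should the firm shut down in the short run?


AVC(Q) = VC(Q)/Q = 79 + 9Q
AVC is increasing in Q, so minimum AVC is at Q -> 0+.
Min AVC = 79
The firm should shut down if P < 79.

79


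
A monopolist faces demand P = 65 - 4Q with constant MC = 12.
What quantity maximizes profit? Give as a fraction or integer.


TR = P*Q = (65 - 4Q)Q = 65Q - 4Q^2
MR = dTR/dQ = 65 - 8Q
Set MR = MC:
65 - 8Q = 12
53 = 8Q
Q* = 53/8 = 53/8

53/8


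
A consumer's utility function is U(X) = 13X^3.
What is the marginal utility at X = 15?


MU = dU/dX = 13*3*X^(3-1)
MU = 39*X^2
At X = 15:
MU = 39 * 15^2
MU = 39 * 225 = 8775

8775


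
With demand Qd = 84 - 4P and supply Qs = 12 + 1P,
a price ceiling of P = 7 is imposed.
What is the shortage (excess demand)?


At P = 7:
Qd = 84 - 4*7 = 56
Qs = 12 + 1*7 = 19
Shortage = Qd - Qs = 56 - 19 = 37

37


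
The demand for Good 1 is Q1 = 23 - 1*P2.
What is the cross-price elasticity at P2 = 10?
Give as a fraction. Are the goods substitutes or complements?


dQ1/dP2 = -1
At P2 = 10: Q1 = 23 - 1*10 = 13
Exy = (dQ1/dP2)(P2/Q1) = -1 * 10 / 13 = -10/13
Since Exy < 0, the goods are complements.

-10/13 (complements)


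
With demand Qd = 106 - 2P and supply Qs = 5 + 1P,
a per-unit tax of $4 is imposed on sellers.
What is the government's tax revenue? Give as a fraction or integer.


With tax on sellers, new supply: Qs' = 5 + 1(P - 4)
= 1 + 1P
New equilibrium quantity:
Q_new = 36
Tax revenue = tax * Q_new = 4 * 36 = 144

144


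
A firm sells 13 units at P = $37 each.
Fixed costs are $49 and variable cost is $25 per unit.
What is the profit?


Total Revenue = P * Q = 37 * 13 = $481
Total Cost = FC + VC*Q = 49 + 25*13 = $374
Profit = TR - TC = 481 - 374 = $107

$107


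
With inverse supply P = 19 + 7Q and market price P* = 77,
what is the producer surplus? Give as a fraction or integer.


Minimum supply price (at Q=0): P_min = 19
Quantity supplied at P* = 77:
Q* = (77 - 19)/7 = 58/7
PS = (1/2) * Q* * (P* - P_min)
PS = (1/2) * 58/7 * (77 - 19)
PS = (1/2) * 58/7 * 58 = 1682/7

1682/7


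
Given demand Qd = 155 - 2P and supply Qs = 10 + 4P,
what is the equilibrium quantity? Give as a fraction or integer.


First find equilibrium price:
155 - 2P = 10 + 4P
P* = 145/6 = 145/6
Then substitute into demand:
Q* = 155 - 2 * 145/6 = 320/3

320/3


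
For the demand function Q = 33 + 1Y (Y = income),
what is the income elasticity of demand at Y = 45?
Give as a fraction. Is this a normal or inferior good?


dQ/dY = 1
At Y = 45: Q = 33 + 1*45 = 78
Ey = (dQ/dY)(Y/Q) = 1 * 45 / 78 = 15/26
Since Ey > 0, this is a normal good.

15/26 (normal good)


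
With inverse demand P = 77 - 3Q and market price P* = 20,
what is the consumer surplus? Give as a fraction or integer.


Maximum willingness to pay (at Q=0): P_max = 77
Quantity demanded at P* = 20:
Q* = (77 - 20)/3 = 19
CS = (1/2) * Q* * (P_max - P*)
CS = (1/2) * 19 * (77 - 20)
CS = (1/2) * 19 * 57 = 1083/2

1083/2


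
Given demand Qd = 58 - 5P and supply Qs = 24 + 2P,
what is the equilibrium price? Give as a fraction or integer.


At equilibrium, Qd = Qs.
58 - 5P = 24 + 2P
58 - 24 = 5P + 2P
34 = 7P
P* = 34/7 = 34/7

34/7


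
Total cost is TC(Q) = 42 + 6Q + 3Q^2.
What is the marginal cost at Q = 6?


MC = dTC/dQ = 6 + 2*3*Q
At Q = 6:
MC = 6 + 6*6
MC = 6 + 36 = 42

42


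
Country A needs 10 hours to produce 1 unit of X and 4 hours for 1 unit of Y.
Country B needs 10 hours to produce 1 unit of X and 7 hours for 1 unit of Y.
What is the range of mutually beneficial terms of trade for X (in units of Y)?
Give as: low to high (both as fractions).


Opportunity cost of X for Country A = hours_X / hours_Y = 10/4 = 5/2 units of Y
Opportunity cost of X for Country B = hours_X / hours_Y = 10/7 = 10/7 units of Y
Terms of trade must be between the two opportunity costs.
Range: 10/7 to 5/2

10/7 to 5/2


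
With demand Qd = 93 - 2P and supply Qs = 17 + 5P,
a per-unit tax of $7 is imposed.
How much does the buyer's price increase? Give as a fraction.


With a per-unit tax, the buyer's price increase depends on relative slopes.
Supply slope: d = 5, Demand slope: b = 2
Buyer's price increase = d * tax / (b + d)
= 5 * 7 / (2 + 5)
= 35 / 7 = 5

5


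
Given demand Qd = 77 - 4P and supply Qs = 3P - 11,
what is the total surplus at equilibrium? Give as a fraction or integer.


Find equilibrium: 77 - 4P = 3P - 11
77 + 11 = 7P
P* = 88/7 = 88/7
Q* = 3*88/7 - 11 = 187/7
Inverse demand: P = 77/4 - Q/4, so P_max = 77/4
Inverse supply: P = 11/3 + Q/3, so P_min = 11/3
CS = (1/2) * 187/7 * (77/4 - 88/7) = 34969/392
PS = (1/2) * 187/7 * (88/7 - 11/3) = 34969/294
TS = CS + PS = 34969/392 + 34969/294 = 34969/168

34969/168


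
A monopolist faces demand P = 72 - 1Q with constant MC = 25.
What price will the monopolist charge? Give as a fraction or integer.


MR = 72 - 2Q
Set MR = MC: 72 - 2Q = 25
Q* = 47/2
Substitute into demand:
P* = 72 - 1*47/2 = 97/2

97/2


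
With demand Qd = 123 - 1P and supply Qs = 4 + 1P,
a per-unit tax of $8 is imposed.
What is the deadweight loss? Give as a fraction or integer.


Pre-tax equilibrium quantity: Q* = 127/2
Post-tax equilibrium quantity: Q_tax = 119/2
Reduction in quantity: Q* - Q_tax = 4
DWL = (1/2) * tax * (Q* - Q_tax)
DWL = (1/2) * 8 * 4 = 16

16


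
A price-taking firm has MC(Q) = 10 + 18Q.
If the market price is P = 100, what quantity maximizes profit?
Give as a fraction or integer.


In perfect competition, profit is maximized where P = MC.
100 = 10 + 18Q
90 = 18Q
Q* = 90/18 = 5

5


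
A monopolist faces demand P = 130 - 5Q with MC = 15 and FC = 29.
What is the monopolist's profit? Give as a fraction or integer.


MR = MC: 130 - 10Q = 15
Q* = 23/2
P* = 130 - 5*23/2 = 145/2
Profit = (P* - MC)*Q* - FC
= (145/2 - 15)*23/2 - 29
= 115/2*23/2 - 29
= 2645/4 - 29 = 2529/4

2529/4


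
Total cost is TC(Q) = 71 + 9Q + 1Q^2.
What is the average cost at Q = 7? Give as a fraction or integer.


TC(7) = 71 + 9*7 + 1*7^2
TC(7) = 71 + 63 + 49 = 183
AC = TC/Q = 183/7 = 183/7

183/7


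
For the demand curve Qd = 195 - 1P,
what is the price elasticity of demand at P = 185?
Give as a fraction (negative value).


dQ/dP = -1
At P = 185: Q = 195 - 1*185 = 10
E = (dQ/dP)(P/Q) = (-1)(185/10) = -37/2

-37/2


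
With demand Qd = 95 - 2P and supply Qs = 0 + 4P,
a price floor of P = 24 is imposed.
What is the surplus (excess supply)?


At P = 24:
Qd = 95 - 2*24 = 47
Qs = 0 + 4*24 = 96
Surplus = Qs - Qd = 96 - 47 = 49

49


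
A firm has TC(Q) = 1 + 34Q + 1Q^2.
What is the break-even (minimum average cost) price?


AC(Q) = 1/Q + 34 + 1Q
To minimize: dAC/dQ = -1/Q^2 + 1 = 0
Q^2 = 1/1 = 1
Q* = 1
Min AC = 1/1 + 34 + 1*1
Min AC = 1 + 34 + 1 = 36

36


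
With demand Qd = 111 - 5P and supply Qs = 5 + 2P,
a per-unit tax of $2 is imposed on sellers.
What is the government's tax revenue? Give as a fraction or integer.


With tax on sellers, new supply: Qs' = 5 + 2(P - 2)
= 1 + 2P
New equilibrium quantity:
Q_new = 227/7
Tax revenue = tax * Q_new = 2 * 227/7 = 454/7

454/7


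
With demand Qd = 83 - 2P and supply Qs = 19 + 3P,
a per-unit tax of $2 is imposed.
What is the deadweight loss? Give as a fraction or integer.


Pre-tax equilibrium quantity: Q* = 287/5
Post-tax equilibrium quantity: Q_tax = 55
Reduction in quantity: Q* - Q_tax = 12/5
DWL = (1/2) * tax * (Q* - Q_tax)
DWL = (1/2) * 2 * 12/5 = 12/5

12/5


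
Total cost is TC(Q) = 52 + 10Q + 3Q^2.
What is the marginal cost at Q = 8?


MC = dTC/dQ = 10 + 2*3*Q
At Q = 8:
MC = 10 + 6*8
MC = 10 + 48 = 58

58


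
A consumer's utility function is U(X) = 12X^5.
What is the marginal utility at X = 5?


MU = dU/dX = 12*5*X^(5-1)
MU = 60*X^4
At X = 5:
MU = 60 * 5^4
MU = 60 * 625 = 37500

37500


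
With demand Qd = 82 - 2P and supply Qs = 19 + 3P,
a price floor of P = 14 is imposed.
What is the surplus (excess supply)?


At P = 14:
Qd = 82 - 2*14 = 54
Qs = 19 + 3*14 = 61
Surplus = Qs - Qd = 61 - 54 = 7

7


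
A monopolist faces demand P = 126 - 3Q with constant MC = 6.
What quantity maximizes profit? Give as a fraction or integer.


TR = P*Q = (126 - 3Q)Q = 126Q - 3Q^2
MR = dTR/dQ = 126 - 6Q
Set MR = MC:
126 - 6Q = 6
120 = 6Q
Q* = 120/6 = 20

20


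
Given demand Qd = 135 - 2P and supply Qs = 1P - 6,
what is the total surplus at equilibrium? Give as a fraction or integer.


Find equilibrium: 135 - 2P = 1P - 6
135 + 6 = 3P
P* = 141/3 = 47
Q* = 1*47 - 6 = 41
Inverse demand: P = 135/2 - Q/2, so P_max = 135/2
Inverse supply: P = 6 + Q/1, so P_min = 6
CS = (1/2) * 41 * (135/2 - 47) = 1681/4
PS = (1/2) * 41 * (47 - 6) = 1681/2
TS = CS + PS = 1681/4 + 1681/2 = 5043/4

5043/4


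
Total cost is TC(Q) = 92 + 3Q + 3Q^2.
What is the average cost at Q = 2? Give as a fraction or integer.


TC(2) = 92 + 3*2 + 3*2^2
TC(2) = 92 + 6 + 12 = 110
AC = TC/Q = 110/2 = 55

55


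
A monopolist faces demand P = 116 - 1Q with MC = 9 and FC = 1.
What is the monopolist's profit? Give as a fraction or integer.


MR = MC: 116 - 2Q = 9
Q* = 107/2
P* = 116 - 1*107/2 = 125/2
Profit = (P* - MC)*Q* - FC
= (125/2 - 9)*107/2 - 1
= 107/2*107/2 - 1
= 11449/4 - 1 = 11445/4

11445/4


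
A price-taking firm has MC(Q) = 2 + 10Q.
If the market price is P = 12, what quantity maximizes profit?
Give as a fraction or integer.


In perfect competition, profit is maximized where P = MC.
12 = 2 + 10Q
10 = 10Q
Q* = 10/10 = 1

1


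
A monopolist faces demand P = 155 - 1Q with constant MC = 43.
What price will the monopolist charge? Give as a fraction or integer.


MR = 155 - 2Q
Set MR = MC: 155 - 2Q = 43
Q* = 56
Substitute into demand:
P* = 155 - 1*56 = 99

99


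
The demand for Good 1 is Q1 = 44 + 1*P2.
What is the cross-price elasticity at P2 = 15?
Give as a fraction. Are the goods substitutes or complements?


dQ1/dP2 = 1
At P2 = 15: Q1 = 44 + 1*15 = 59
Exy = (dQ1/dP2)(P2/Q1) = 1 * 15 / 59 = 15/59
Since Exy > 0, the goods are substitutes.

15/59 (substitutes)


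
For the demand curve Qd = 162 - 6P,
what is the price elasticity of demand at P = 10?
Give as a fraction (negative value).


dQ/dP = -6
At P = 10: Q = 162 - 6*10 = 102
E = (dQ/dP)(P/Q) = (-6)(10/102) = -10/17

-10/17


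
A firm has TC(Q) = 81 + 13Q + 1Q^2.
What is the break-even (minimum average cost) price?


AC(Q) = 81/Q + 13 + 1Q
To minimize: dAC/dQ = -81/Q^2 + 1 = 0
Q^2 = 81/1 = 81
Q* = 9
Min AC = 81/9 + 13 + 1*9
Min AC = 9 + 13 + 9 = 31

31


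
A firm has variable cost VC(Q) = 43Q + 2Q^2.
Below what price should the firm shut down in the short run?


AVC(Q) = VC(Q)/Q = 43 + 2Q
AVC is increasing in Q, so minimum AVC is at Q -> 0+.
Min AVC = 43
The firm should shut down if P < 43.

43


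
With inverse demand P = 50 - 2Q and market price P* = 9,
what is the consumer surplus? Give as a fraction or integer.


Maximum willingness to pay (at Q=0): P_max = 50
Quantity demanded at P* = 9:
Q* = (50 - 9)/2 = 41/2
CS = (1/2) * Q* * (P_max - P*)
CS = (1/2) * 41/2 * (50 - 9)
CS = (1/2) * 41/2 * 41 = 1681/4

1681/4


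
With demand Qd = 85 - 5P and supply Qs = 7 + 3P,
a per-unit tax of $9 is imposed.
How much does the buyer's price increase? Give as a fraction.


With a per-unit tax, the buyer's price increase depends on relative slopes.
Supply slope: d = 3, Demand slope: b = 5
Buyer's price increase = d * tax / (b + d)
= 3 * 9 / (5 + 3)
= 27 / 8 = 27/8

27/8


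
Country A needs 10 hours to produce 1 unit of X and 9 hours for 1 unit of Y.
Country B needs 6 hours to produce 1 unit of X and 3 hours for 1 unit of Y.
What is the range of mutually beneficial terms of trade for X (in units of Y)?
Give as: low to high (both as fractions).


Opportunity cost of X for Country A = hours_X / hours_Y = 10/9 = 10/9 units of Y
Opportunity cost of X for Country B = hours_X / hours_Y = 6/3 = 2 units of Y
Terms of trade must be between the two opportunity costs.
Range: 10/9 to 2

10/9 to 2


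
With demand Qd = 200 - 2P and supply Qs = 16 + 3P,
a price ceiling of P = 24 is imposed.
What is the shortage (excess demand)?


At P = 24:
Qd = 200 - 2*24 = 152
Qs = 16 + 3*24 = 88
Shortage = Qd - Qs = 152 - 88 = 64

64


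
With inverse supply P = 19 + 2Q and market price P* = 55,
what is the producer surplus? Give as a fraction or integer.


Minimum supply price (at Q=0): P_min = 19
Quantity supplied at P* = 55:
Q* = (55 - 19)/2 = 18
PS = (1/2) * Q* * (P* - P_min)
PS = (1/2) * 18 * (55 - 19)
PS = (1/2) * 18 * 36 = 324

324


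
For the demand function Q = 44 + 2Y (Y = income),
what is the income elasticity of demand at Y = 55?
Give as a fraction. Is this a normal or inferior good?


dQ/dY = 2
At Y = 55: Q = 44 + 2*55 = 154
Ey = (dQ/dY)(Y/Q) = 2 * 55 / 154 = 5/7
Since Ey > 0, this is a normal good.

5/7 (normal good)


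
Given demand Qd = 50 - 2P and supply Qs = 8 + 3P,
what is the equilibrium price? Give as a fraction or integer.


At equilibrium, Qd = Qs.
50 - 2P = 8 + 3P
50 - 8 = 2P + 3P
42 = 5P
P* = 42/5 = 42/5

42/5


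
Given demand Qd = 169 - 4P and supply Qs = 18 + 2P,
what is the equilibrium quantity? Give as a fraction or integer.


First find equilibrium price:
169 - 4P = 18 + 2P
P* = 151/6 = 151/6
Then substitute into demand:
Q* = 169 - 4 * 151/6 = 205/3

205/3


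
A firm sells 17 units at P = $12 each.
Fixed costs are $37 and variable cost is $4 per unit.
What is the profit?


Total Revenue = P * Q = 12 * 17 = $204
Total Cost = FC + VC*Q = 37 + 4*17 = $105
Profit = TR - TC = 204 - 105 = $99

$99


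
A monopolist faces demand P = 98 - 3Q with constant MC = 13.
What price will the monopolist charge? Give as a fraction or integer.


MR = 98 - 6Q
Set MR = MC: 98 - 6Q = 13
Q* = 85/6
Substitute into demand:
P* = 98 - 3*85/6 = 111/2

111/2


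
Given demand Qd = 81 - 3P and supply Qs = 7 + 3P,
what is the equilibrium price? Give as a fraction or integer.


At equilibrium, Qd = Qs.
81 - 3P = 7 + 3P
81 - 7 = 3P + 3P
74 = 6P
P* = 74/6 = 37/3

37/3


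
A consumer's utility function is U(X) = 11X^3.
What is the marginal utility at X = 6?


MU = dU/dX = 11*3*X^(3-1)
MU = 33*X^2
At X = 6:
MU = 33 * 6^2
MU = 33 * 36 = 1188

1188


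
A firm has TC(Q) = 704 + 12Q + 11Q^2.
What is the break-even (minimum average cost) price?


AC(Q) = 704/Q + 12 + 11Q
To minimize: dAC/dQ = -704/Q^2 + 11 = 0
Q^2 = 704/11 = 64
Q* = 8
Min AC = 704/8 + 12 + 11*8
Min AC = 88 + 12 + 88 = 188

188


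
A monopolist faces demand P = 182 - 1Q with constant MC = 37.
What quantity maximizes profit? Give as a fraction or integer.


TR = P*Q = (182 - 1Q)Q = 182Q - 1Q^2
MR = dTR/dQ = 182 - 2Q
Set MR = MC:
182 - 2Q = 37
145 = 2Q
Q* = 145/2 = 145/2

145/2


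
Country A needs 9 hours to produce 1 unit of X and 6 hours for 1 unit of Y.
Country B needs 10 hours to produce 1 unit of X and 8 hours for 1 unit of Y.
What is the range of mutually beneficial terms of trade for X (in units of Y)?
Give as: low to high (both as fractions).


Opportunity cost of X for Country A = hours_X / hours_Y = 9/6 = 3/2 units of Y
Opportunity cost of X for Country B = hours_X / hours_Y = 10/8 = 5/4 units of Y
Terms of trade must be between the two opportunity costs.
Range: 5/4 to 3/2

5/4 to 3/2


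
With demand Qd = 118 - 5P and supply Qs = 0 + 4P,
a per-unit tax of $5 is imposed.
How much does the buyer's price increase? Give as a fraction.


With a per-unit tax, the buyer's price increase depends on relative slopes.
Supply slope: d = 4, Demand slope: b = 5
Buyer's price increase = d * tax / (b + d)
= 4 * 5 / (5 + 4)
= 20 / 9 = 20/9

20/9


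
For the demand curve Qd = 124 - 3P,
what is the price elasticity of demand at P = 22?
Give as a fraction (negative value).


dQ/dP = -3
At P = 22: Q = 124 - 3*22 = 58
E = (dQ/dP)(P/Q) = (-3)(22/58) = -33/29

-33/29


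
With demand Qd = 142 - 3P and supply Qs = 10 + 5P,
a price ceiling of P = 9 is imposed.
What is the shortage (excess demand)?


At P = 9:
Qd = 142 - 3*9 = 115
Qs = 10 + 5*9 = 55
Shortage = Qd - Qs = 115 - 55 = 60

60


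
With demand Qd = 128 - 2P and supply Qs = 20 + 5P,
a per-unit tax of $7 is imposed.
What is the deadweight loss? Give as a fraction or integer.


Pre-tax equilibrium quantity: Q* = 680/7
Post-tax equilibrium quantity: Q_tax = 610/7
Reduction in quantity: Q* - Q_tax = 10
DWL = (1/2) * tax * (Q* - Q_tax)
DWL = (1/2) * 7 * 10 = 35

35


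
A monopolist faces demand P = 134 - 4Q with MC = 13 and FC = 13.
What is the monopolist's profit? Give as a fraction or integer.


MR = MC: 134 - 8Q = 13
Q* = 121/8
P* = 134 - 4*121/8 = 147/2
Profit = (P* - MC)*Q* - FC
= (147/2 - 13)*121/8 - 13
= 121/2*121/8 - 13
= 14641/16 - 13 = 14433/16

14433/16


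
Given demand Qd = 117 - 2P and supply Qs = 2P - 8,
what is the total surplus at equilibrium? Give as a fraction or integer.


Find equilibrium: 117 - 2P = 2P - 8
117 + 8 = 4P
P* = 125/4 = 125/4
Q* = 2*125/4 - 8 = 109/2
Inverse demand: P = 117/2 - Q/2, so P_max = 117/2
Inverse supply: P = 4 + Q/2, so P_min = 4
CS = (1/2) * 109/2 * (117/2 - 125/4) = 11881/16
PS = (1/2) * 109/2 * (125/4 - 4) = 11881/16
TS = CS + PS = 11881/16 + 11881/16 = 11881/8

11881/8


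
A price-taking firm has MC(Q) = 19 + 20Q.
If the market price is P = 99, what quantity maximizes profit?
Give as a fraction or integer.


In perfect competition, profit is maximized where P = MC.
99 = 19 + 20Q
80 = 20Q
Q* = 80/20 = 4

4


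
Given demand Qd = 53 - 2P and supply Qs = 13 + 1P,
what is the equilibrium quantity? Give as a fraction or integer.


First find equilibrium price:
53 - 2P = 13 + 1P
P* = 40/3 = 40/3
Then substitute into demand:
Q* = 53 - 2 * 40/3 = 79/3

79/3


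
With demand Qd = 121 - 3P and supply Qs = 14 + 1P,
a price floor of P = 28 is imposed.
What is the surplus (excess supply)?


At P = 28:
Qd = 121 - 3*28 = 37
Qs = 14 + 1*28 = 42
Surplus = Qs - Qd = 42 - 37 = 5

5


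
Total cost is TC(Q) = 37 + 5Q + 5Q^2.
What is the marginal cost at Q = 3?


MC = dTC/dQ = 5 + 2*5*Q
At Q = 3:
MC = 5 + 10*3
MC = 5 + 30 = 35

35


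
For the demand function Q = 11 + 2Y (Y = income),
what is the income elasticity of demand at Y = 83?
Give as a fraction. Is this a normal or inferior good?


dQ/dY = 2
At Y = 83: Q = 11 + 2*83 = 177
Ey = (dQ/dY)(Y/Q) = 2 * 83 / 177 = 166/177
Since Ey > 0, this is a normal good.

166/177 (normal good)


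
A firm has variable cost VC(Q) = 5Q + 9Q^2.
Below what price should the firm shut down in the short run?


AVC(Q) = VC(Q)/Q = 5 + 9Q
AVC is increasing in Q, so minimum AVC is at Q -> 0+.
Min AVC = 5
The firm should shut down if P < 5.

5


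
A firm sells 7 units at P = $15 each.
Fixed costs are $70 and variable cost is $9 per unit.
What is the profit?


Total Revenue = P * Q = 15 * 7 = $105
Total Cost = FC + VC*Q = 70 + 9*7 = $133
Profit = TR - TC = 105 - 133 = $-28

$-28


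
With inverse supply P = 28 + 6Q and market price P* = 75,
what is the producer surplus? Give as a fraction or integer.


Minimum supply price (at Q=0): P_min = 28
Quantity supplied at P* = 75:
Q* = (75 - 28)/6 = 47/6
PS = (1/2) * Q* * (P* - P_min)
PS = (1/2) * 47/6 * (75 - 28)
PS = (1/2) * 47/6 * 47 = 2209/12

2209/12


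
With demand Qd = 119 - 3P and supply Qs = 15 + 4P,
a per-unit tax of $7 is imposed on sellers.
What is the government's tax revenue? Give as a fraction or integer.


With tax on sellers, new supply: Qs' = 15 + 4(P - 7)
= 4P - 13
New equilibrium quantity:
Q_new = 437/7
Tax revenue = tax * Q_new = 7 * 437/7 = 437

437


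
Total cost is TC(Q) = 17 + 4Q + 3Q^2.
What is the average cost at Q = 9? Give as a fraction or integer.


TC(9) = 17 + 4*9 + 3*9^2
TC(9) = 17 + 36 + 243 = 296
AC = TC/Q = 296/9 = 296/9

296/9


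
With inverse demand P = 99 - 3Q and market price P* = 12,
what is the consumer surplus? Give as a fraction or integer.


Maximum willingness to pay (at Q=0): P_max = 99
Quantity demanded at P* = 12:
Q* = (99 - 12)/3 = 29
CS = (1/2) * Q* * (P_max - P*)
CS = (1/2) * 29 * (99 - 12)
CS = (1/2) * 29 * 87 = 2523/2

2523/2


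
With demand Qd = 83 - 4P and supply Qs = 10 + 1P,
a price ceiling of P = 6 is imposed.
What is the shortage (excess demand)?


At P = 6:
Qd = 83 - 4*6 = 59
Qs = 10 + 1*6 = 16
Shortage = Qd - Qs = 59 - 16 = 43

43


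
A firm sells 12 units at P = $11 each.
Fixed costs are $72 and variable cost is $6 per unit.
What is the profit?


Total Revenue = P * Q = 11 * 12 = $132
Total Cost = FC + VC*Q = 72 + 6*12 = $144
Profit = TR - TC = 132 - 144 = $-12

$-12


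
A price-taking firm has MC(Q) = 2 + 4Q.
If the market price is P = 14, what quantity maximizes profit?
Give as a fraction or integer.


In perfect competition, profit is maximized where P = MC.
14 = 2 + 4Q
12 = 4Q
Q* = 12/4 = 3

3


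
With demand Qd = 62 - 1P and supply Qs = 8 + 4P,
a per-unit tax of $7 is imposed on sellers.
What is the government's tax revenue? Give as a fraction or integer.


With tax on sellers, new supply: Qs' = 8 + 4(P - 7)
= 4P - 20
New equilibrium quantity:
Q_new = 228/5
Tax revenue = tax * Q_new = 7 * 228/5 = 1596/5

1596/5


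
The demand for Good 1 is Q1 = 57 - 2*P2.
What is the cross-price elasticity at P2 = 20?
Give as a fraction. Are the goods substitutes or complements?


dQ1/dP2 = -2
At P2 = 20: Q1 = 57 - 2*20 = 17
Exy = (dQ1/dP2)(P2/Q1) = -2 * 20 / 17 = -40/17
Since Exy < 0, the goods are complements.

-40/17 (complements)


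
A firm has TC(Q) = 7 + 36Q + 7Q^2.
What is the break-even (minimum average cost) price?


AC(Q) = 7/Q + 36 + 7Q
To minimize: dAC/dQ = -7/Q^2 + 7 = 0
Q^2 = 7/7 = 1
Q* = 1
Min AC = 7/1 + 36 + 7*1
Min AC = 7 + 36 + 7 = 50

50


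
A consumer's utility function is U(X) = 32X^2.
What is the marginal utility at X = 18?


MU = dU/dX = 32*2*X^(2-1)
MU = 64*X^1
At X = 18:
MU = 64 * 18^1
MU = 64 * 18 = 1152

1152


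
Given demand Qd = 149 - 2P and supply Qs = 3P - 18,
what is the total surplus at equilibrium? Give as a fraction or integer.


Find equilibrium: 149 - 2P = 3P - 18
149 + 18 = 5P
P* = 167/5 = 167/5
Q* = 3*167/5 - 18 = 411/5
Inverse demand: P = 149/2 - Q/2, so P_max = 149/2
Inverse supply: P = 6 + Q/3, so P_min = 6
CS = (1/2) * 411/5 * (149/2 - 167/5) = 168921/100
PS = (1/2) * 411/5 * (167/5 - 6) = 56307/50
TS = CS + PS = 168921/100 + 56307/50 = 56307/20

56307/20


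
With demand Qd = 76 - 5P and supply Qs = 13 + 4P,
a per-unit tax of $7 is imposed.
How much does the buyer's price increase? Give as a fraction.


With a per-unit tax, the buyer's price increase depends on relative slopes.
Supply slope: d = 4, Demand slope: b = 5
Buyer's price increase = d * tax / (b + d)
= 4 * 7 / (5 + 4)
= 28 / 9 = 28/9

28/9


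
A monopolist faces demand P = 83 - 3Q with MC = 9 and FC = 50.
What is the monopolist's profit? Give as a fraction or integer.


MR = MC: 83 - 6Q = 9
Q* = 37/3
P* = 83 - 3*37/3 = 46
Profit = (P* - MC)*Q* - FC
= (46 - 9)*37/3 - 50
= 37*37/3 - 50
= 1369/3 - 50 = 1219/3

1219/3


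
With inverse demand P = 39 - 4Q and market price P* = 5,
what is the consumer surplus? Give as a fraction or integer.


Maximum willingness to pay (at Q=0): P_max = 39
Quantity demanded at P* = 5:
Q* = (39 - 5)/4 = 17/2
CS = (1/2) * Q* * (P_max - P*)
CS = (1/2) * 17/2 * (39 - 5)
CS = (1/2) * 17/2 * 34 = 289/2

289/2


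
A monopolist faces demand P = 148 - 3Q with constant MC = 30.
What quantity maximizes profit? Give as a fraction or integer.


TR = P*Q = (148 - 3Q)Q = 148Q - 3Q^2
MR = dTR/dQ = 148 - 6Q
Set MR = MC:
148 - 6Q = 30
118 = 6Q
Q* = 118/6 = 59/3

59/3


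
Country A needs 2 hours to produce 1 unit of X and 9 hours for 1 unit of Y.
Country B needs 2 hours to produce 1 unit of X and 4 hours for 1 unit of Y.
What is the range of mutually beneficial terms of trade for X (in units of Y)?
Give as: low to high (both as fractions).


Opportunity cost of X for Country A = hours_X / hours_Y = 2/9 = 2/9 units of Y
Opportunity cost of X for Country B = hours_X / hours_Y = 2/4 = 1/2 units of Y
Terms of trade must be between the two opportunity costs.
Range: 2/9 to 1/2

2/9 to 1/2


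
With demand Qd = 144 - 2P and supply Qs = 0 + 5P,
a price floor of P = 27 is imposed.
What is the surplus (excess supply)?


At P = 27:
Qd = 144 - 2*27 = 90
Qs = 0 + 5*27 = 135
Surplus = Qs - Qd = 135 - 90 = 45

45


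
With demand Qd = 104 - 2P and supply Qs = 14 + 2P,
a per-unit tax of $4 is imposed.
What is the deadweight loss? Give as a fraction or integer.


Pre-tax equilibrium quantity: Q* = 59
Post-tax equilibrium quantity: Q_tax = 55
Reduction in quantity: Q* - Q_tax = 4
DWL = (1/2) * tax * (Q* - Q_tax)
DWL = (1/2) * 4 * 4 = 8

8


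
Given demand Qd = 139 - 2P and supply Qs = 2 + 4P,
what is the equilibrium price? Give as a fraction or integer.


At equilibrium, Qd = Qs.
139 - 2P = 2 + 4P
139 - 2 = 2P + 4P
137 = 6P
P* = 137/6 = 137/6

137/6


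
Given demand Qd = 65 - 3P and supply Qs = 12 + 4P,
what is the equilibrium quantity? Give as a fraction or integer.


First find equilibrium price:
65 - 3P = 12 + 4P
P* = 53/7 = 53/7
Then substitute into demand:
Q* = 65 - 3 * 53/7 = 296/7

296/7


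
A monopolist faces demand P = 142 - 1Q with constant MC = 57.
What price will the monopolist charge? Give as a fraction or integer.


MR = 142 - 2Q
Set MR = MC: 142 - 2Q = 57
Q* = 85/2
Substitute into demand:
P* = 142 - 1*85/2 = 199/2

199/2


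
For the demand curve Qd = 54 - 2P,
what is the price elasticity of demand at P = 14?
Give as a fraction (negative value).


dQ/dP = -2
At P = 14: Q = 54 - 2*14 = 26
E = (dQ/dP)(P/Q) = (-2)(14/26) = -14/13

-14/13


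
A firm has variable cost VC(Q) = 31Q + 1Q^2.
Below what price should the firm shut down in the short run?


AVC(Q) = VC(Q)/Q = 31 + 1Q
AVC is increasing in Q, so minimum AVC is at Q -> 0+.
Min AVC = 31
The firm should shut down if P < 31.

31


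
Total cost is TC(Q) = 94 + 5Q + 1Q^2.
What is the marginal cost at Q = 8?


MC = dTC/dQ = 5 + 2*1*Q
At Q = 8:
MC = 5 + 2*8
MC = 5 + 16 = 21

21


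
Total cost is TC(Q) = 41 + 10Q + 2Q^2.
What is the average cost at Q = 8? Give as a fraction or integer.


TC(8) = 41 + 10*8 + 2*8^2
TC(8) = 41 + 80 + 128 = 249
AC = TC/Q = 249/8 = 249/8

249/8


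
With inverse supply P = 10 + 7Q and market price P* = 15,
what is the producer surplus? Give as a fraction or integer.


Minimum supply price (at Q=0): P_min = 10
Quantity supplied at P* = 15:
Q* = (15 - 10)/7 = 5/7
PS = (1/2) * Q* * (P* - P_min)
PS = (1/2) * 5/7 * (15 - 10)
PS = (1/2) * 5/7 * 5 = 25/14

25/14


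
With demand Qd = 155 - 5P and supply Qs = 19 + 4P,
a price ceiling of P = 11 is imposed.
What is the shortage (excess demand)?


At P = 11:
Qd = 155 - 5*11 = 100
Qs = 19 + 4*11 = 63
Shortage = Qd - Qs = 100 - 63 = 37

37


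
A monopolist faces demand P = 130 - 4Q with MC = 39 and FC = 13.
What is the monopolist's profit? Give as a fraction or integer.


MR = MC: 130 - 8Q = 39
Q* = 91/8
P* = 130 - 4*91/8 = 169/2
Profit = (P* - MC)*Q* - FC
= (169/2 - 39)*91/8 - 13
= 91/2*91/8 - 13
= 8281/16 - 13 = 8073/16

8073/16


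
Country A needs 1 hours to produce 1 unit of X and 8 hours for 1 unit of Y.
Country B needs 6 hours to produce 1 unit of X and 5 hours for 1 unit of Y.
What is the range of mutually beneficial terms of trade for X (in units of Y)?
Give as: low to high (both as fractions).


Opportunity cost of X for Country A = hours_X / hours_Y = 1/8 = 1/8 units of Y
Opportunity cost of X for Country B = hours_X / hours_Y = 6/5 = 6/5 units of Y
Terms of trade must be between the two opportunity costs.
Range: 1/8 to 6/5

1/8 to 6/5


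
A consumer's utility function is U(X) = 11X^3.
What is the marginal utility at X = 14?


MU = dU/dX = 11*3*X^(3-1)
MU = 33*X^2
At X = 14:
MU = 33 * 14^2
MU = 33 * 196 = 6468

6468


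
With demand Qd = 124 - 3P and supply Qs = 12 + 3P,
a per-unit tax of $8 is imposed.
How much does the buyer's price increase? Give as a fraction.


With a per-unit tax, the buyer's price increase depends on relative slopes.
Supply slope: d = 3, Demand slope: b = 3
Buyer's price increase = d * tax / (b + d)
= 3 * 8 / (3 + 3)
= 24 / 6 = 4

4


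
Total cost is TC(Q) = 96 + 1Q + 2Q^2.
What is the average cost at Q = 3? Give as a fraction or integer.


TC(3) = 96 + 1*3 + 2*3^2
TC(3) = 96 + 3 + 18 = 117
AC = TC/Q = 117/3 = 39

39


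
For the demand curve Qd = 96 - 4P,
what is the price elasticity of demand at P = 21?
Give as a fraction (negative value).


dQ/dP = -4
At P = 21: Q = 96 - 4*21 = 12
E = (dQ/dP)(P/Q) = (-4)(21/12) = -7

-7


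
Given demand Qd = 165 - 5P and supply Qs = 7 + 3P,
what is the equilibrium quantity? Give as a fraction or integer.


First find equilibrium price:
165 - 5P = 7 + 3P
P* = 158/8 = 79/4
Then substitute into demand:
Q* = 165 - 5 * 79/4 = 265/4

265/4


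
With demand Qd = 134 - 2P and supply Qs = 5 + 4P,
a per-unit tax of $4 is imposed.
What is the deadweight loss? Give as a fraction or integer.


Pre-tax equilibrium quantity: Q* = 91
Post-tax equilibrium quantity: Q_tax = 257/3
Reduction in quantity: Q* - Q_tax = 16/3
DWL = (1/2) * tax * (Q* - Q_tax)
DWL = (1/2) * 4 * 16/3 = 32/3

32/3


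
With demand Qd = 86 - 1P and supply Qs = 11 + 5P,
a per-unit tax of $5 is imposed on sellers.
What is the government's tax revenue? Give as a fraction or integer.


With tax on sellers, new supply: Qs' = 11 + 5(P - 5)
= 5P - 14
New equilibrium quantity:
Q_new = 208/3
Tax revenue = tax * Q_new = 5 * 208/3 = 1040/3

1040/3


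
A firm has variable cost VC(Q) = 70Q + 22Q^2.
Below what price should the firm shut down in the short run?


AVC(Q) = VC(Q)/Q = 70 + 22Q
AVC is increasing in Q, so minimum AVC is at Q -> 0+.
Min AVC = 70
The firm should shut down if P < 70.

70


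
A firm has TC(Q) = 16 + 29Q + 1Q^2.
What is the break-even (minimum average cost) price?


AC(Q) = 16/Q + 29 + 1Q
To minimize: dAC/dQ = -16/Q^2 + 1 = 0
Q^2 = 16/1 = 16
Q* = 4
Min AC = 16/4 + 29 + 1*4
Min AC = 4 + 29 + 4 = 37

37


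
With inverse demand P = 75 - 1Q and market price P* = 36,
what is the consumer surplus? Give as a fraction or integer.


Maximum willingness to pay (at Q=0): P_max = 75
Quantity demanded at P* = 36:
Q* = (75 - 36)/1 = 39
CS = (1/2) * Q* * (P_max - P*)
CS = (1/2) * 39 * (75 - 36)
CS = (1/2) * 39 * 39 = 1521/2

1521/2


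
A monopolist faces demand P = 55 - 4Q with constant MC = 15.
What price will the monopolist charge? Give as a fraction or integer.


MR = 55 - 8Q
Set MR = MC: 55 - 8Q = 15
Q* = 5
Substitute into demand:
P* = 55 - 4*5 = 35

35


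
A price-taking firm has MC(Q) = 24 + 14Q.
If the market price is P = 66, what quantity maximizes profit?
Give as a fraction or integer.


In perfect competition, profit is maximized where P = MC.
66 = 24 + 14Q
42 = 14Q
Q* = 42/14 = 3

3


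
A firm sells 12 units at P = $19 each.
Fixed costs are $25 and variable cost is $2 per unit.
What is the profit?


Total Revenue = P * Q = 19 * 12 = $228
Total Cost = FC + VC*Q = 25 + 2*12 = $49
Profit = TR - TC = 228 - 49 = $179

$179


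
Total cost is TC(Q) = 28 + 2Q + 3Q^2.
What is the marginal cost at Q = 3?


MC = dTC/dQ = 2 + 2*3*Q
At Q = 3:
MC = 2 + 6*3
MC = 2 + 18 = 20

20


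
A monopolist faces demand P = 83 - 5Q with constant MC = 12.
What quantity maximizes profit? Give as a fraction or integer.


TR = P*Q = (83 - 5Q)Q = 83Q - 5Q^2
MR = dTR/dQ = 83 - 10Q
Set MR = MC:
83 - 10Q = 12
71 = 10Q
Q* = 71/10 = 71/10

71/10


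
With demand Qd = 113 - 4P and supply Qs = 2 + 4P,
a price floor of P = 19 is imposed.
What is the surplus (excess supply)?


At P = 19:
Qd = 113 - 4*19 = 37
Qs = 2 + 4*19 = 78
Surplus = Qs - Qd = 78 - 37 = 41

41


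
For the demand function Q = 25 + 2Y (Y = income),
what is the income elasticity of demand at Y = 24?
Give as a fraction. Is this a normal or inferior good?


dQ/dY = 2
At Y = 24: Q = 25 + 2*24 = 73
Ey = (dQ/dY)(Y/Q) = 2 * 24 / 73 = 48/73
Since Ey > 0, this is a normal good.

48/73 (normal good)


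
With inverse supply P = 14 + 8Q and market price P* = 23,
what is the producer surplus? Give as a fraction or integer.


Minimum supply price (at Q=0): P_min = 14
Quantity supplied at P* = 23:
Q* = (23 - 14)/8 = 9/8
PS = (1/2) * Q* * (P* - P_min)
PS = (1/2) * 9/8 * (23 - 14)
PS = (1/2) * 9/8 * 9 = 81/16

81/16


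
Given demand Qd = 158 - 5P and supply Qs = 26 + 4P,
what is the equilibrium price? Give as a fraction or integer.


At equilibrium, Qd = Qs.
158 - 5P = 26 + 4P
158 - 26 = 5P + 4P
132 = 9P
P* = 132/9 = 44/3

44/3


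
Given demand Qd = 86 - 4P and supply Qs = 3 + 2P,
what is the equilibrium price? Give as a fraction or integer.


At equilibrium, Qd = Qs.
86 - 4P = 3 + 2P
86 - 3 = 4P + 2P
83 = 6P
P* = 83/6 = 83/6

83/6


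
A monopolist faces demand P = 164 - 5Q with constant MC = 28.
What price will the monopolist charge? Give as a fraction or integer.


MR = 164 - 10Q
Set MR = MC: 164 - 10Q = 28
Q* = 68/5
Substitute into demand:
P* = 164 - 5*68/5 = 96

96


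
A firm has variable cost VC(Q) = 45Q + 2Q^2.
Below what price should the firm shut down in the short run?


AVC(Q) = VC(Q)/Q = 45 + 2Q
AVC is increasing in Q, so minimum AVC is at Q -> 0+.
Min AVC = 45
The firm should shut down if P < 45.

45


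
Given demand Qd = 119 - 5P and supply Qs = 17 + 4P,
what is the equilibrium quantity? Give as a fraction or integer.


First find equilibrium price:
119 - 5P = 17 + 4P
P* = 102/9 = 34/3
Then substitute into demand:
Q* = 119 - 5 * 34/3 = 187/3

187/3


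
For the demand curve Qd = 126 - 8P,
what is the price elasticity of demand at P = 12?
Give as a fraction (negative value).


dQ/dP = -8
At P = 12: Q = 126 - 8*12 = 30
E = (dQ/dP)(P/Q) = (-8)(12/30) = -16/5

-16/5


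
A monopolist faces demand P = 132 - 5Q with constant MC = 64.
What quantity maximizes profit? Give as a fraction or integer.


TR = P*Q = (132 - 5Q)Q = 132Q - 5Q^2
MR = dTR/dQ = 132 - 10Q
Set MR = MC:
132 - 10Q = 64
68 = 10Q
Q* = 68/10 = 34/5

34/5


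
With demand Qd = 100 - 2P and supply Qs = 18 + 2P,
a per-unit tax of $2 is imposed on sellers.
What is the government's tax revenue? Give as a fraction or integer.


With tax on sellers, new supply: Qs' = 18 + 2(P - 2)
= 14 + 2P
New equilibrium quantity:
Q_new = 57
Tax revenue = tax * Q_new = 2 * 57 = 114

114


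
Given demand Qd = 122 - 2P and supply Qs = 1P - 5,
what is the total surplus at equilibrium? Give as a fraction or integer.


Find equilibrium: 122 - 2P = 1P - 5
122 + 5 = 3P
P* = 127/3 = 127/3
Q* = 1*127/3 - 5 = 112/3
Inverse demand: P = 61 - Q/2, so P_max = 61
Inverse supply: P = 5 + Q/1, so P_min = 5
CS = (1/2) * 112/3 * (61 - 127/3) = 3136/9
PS = (1/2) * 112/3 * (127/3 - 5) = 6272/9
TS = CS + PS = 3136/9 + 6272/9 = 3136/3

3136/3


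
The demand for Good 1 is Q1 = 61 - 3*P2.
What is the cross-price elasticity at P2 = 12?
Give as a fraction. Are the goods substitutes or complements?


dQ1/dP2 = -3
At P2 = 12: Q1 = 61 - 3*12 = 25
Exy = (dQ1/dP2)(P2/Q1) = -3 * 12 / 25 = -36/25
Since Exy < 0, the goods are complements.

-36/25 (complements)


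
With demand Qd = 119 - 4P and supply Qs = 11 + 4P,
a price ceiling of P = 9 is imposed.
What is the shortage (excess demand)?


At P = 9:
Qd = 119 - 4*9 = 83
Qs = 11 + 4*9 = 47
Shortage = Qd - Qs = 83 - 47 = 36

36


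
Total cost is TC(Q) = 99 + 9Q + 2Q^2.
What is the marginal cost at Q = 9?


MC = dTC/dQ = 9 + 2*2*Q
At Q = 9:
MC = 9 + 4*9
MC = 9 + 36 = 45

45


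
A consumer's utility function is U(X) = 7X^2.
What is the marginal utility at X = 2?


MU = dU/dX = 7*2*X^(2-1)
MU = 14*X^1
At X = 2:
MU = 14 * 2^1
MU = 14 * 2 = 28

28


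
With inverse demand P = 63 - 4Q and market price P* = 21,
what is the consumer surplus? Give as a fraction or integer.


Maximum willingness to pay (at Q=0): P_max = 63
Quantity demanded at P* = 21:
Q* = (63 - 21)/4 = 21/2
CS = (1/2) * Q* * (P_max - P*)
CS = (1/2) * 21/2 * (63 - 21)
CS = (1/2) * 21/2 * 42 = 441/2

441/2


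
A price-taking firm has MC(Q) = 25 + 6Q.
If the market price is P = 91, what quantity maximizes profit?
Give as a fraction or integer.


In perfect competition, profit is maximized where P = MC.
91 = 25 + 6Q
66 = 6Q
Q* = 66/6 = 11

11


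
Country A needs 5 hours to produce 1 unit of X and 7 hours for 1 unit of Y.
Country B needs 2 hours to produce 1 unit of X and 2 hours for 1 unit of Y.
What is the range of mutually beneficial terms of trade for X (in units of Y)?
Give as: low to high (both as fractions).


Opportunity cost of X for Country A = hours_X / hours_Y = 5/7 = 5/7 units of Y
Opportunity cost of X for Country B = hours_X / hours_Y = 2/2 = 1 units of Y
Terms of trade must be between the two opportunity costs.
Range: 5/7 to 1

5/7 to 1


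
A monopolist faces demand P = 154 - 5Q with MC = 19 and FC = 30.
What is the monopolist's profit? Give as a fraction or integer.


MR = MC: 154 - 10Q = 19
Q* = 27/2
P* = 154 - 5*27/2 = 173/2
Profit = (P* - MC)*Q* - FC
= (173/2 - 19)*27/2 - 30
= 135/2*27/2 - 30
= 3645/4 - 30 = 3525/4

3525/4


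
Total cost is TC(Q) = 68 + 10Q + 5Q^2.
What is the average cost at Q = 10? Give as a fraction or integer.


TC(10) = 68 + 10*10 + 5*10^2
TC(10) = 68 + 100 + 500 = 668
AC = TC/Q = 668/10 = 334/5

334/5


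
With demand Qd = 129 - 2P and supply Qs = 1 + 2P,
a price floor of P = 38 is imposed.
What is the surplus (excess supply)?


At P = 38:
Qd = 129 - 2*38 = 53
Qs = 1 + 2*38 = 77
Surplus = Qs - Qd = 77 - 53 = 24

24


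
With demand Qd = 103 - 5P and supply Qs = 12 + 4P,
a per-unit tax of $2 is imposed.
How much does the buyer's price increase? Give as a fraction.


With a per-unit tax, the buyer's price increase depends on relative slopes.
Supply slope: d = 4, Demand slope: b = 5
Buyer's price increase = d * tax / (b + d)
= 4 * 2 / (5 + 4)
= 8 / 9 = 8/9

8/9


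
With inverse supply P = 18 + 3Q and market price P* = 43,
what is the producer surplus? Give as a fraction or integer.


Minimum supply price (at Q=0): P_min = 18
Quantity supplied at P* = 43:
Q* = (43 - 18)/3 = 25/3
PS = (1/2) * Q* * (P* - P_min)
PS = (1/2) * 25/3 * (43 - 18)
PS = (1/2) * 25/3 * 25 = 625/6

625/6


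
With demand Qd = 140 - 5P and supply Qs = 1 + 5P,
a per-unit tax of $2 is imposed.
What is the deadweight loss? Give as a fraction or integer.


Pre-tax equilibrium quantity: Q* = 141/2
Post-tax equilibrium quantity: Q_tax = 131/2
Reduction in quantity: Q* - Q_tax = 5
DWL = (1/2) * tax * (Q* - Q_tax)
DWL = (1/2) * 2 * 5 = 5

5
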